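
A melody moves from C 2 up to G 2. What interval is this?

P5

C to G spans five letter names (C-D-E-F-G) — that makes it a fifth of some quality.
C2 to G2 is 7 semitones, matching the perfect fifth exactly, so the quality is perfect.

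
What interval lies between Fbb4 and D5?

doubly augmented 6th

F to D spans six letter names (F-G-A-B-C-D) — that makes it a sixth of some quality.
The major sixth is 9 semitones; here we have 11, two semitones wider: doubly augmented.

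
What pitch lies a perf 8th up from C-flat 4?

For an octave the letter name doesn't change: still C, an octave up.
Moving 12 semitones up from Cb4 (the size of a perfect octave) reaches Cb5.

C-flat 5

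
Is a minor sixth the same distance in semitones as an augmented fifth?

Yes

A minor sixth = 8 semitones = an augmented fifth; enharmonically equal.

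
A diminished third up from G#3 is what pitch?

The third takes the letter from G up to B.
A diminished third spans 2 semitones, so from G#3 the target pitch is Bb3.

Bb3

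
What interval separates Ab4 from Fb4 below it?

major third

Descending from Ab4 to Fb4 is the same interval as ascending Fb4 to Ab4.
F to A spans three letter names (F-G-A), so the interval is some kind of third.
The major third spans 4 semitones, and Fb4 to Ab4 is exactly 4 semitones — so this is a major third.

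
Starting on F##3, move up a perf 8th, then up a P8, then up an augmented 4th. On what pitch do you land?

Up a perfect octave from F##3: F##4 (12 semitones up).
Up a perfect octave from F##4: F##5 (12 semitones up).
F##5 up an augmented fourth → B##5 (6 semitones).

B##5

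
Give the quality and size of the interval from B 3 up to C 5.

B to C spans two letter names (B-C), plus an octave: a ninth.
A major ninth would be 14 semitones, but B3 to C5 is 13 — one semitone narrower, making it a minor ninth.
(Equivalently, a compound minor second: a minor second plus an octave.)

minor 9th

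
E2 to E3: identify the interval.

E to E is the same letter name, plus an octave: an octave.
The perfect octave spans 12 semitones, and E2 to E3 is exactly 12 semitones — so this is a perfect octave.

perfect octave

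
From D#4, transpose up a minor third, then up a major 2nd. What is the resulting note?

A minor third up from D#4 is F#4.
A major second up from F#4 is G#4.

G#4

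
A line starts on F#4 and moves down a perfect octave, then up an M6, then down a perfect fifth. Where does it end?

G#3

F#4 down a perfect octave → F#3 (12 semitones).
F#3 up a major sixth → D#4 (9 semitones).
A perfect fifth down from D#4 is G#3.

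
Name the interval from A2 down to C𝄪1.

diminished thirteenth

Descending from A2 to C##1 is the same interval as ascending C##1 to A2.
C to A spans six letter names (C-D-E-F-G-A), plus an octave, so the interval is some kind of thirteenth.
A major thirteenth would be 21 semitones; C##1 to A2 is 19, two semitones narrower, so the interval is diminished.
(Equivalently, a compound diminished sixth: a diminished sixth plus an octave.)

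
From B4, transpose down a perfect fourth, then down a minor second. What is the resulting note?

E#4

B4 down a perfect fourth → F#4 (5 semitones).
F#4 down a minor second → E#4 (1 semitone).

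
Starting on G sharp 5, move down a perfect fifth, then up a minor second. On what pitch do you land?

D 5

Down a perfect fifth from G#5: C#5 (7 semitones down).
A minor second up from C#5 is D5.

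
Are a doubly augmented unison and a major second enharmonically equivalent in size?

Both span 2 semitones: a doubly augmented unison and a major second are the same chromatic distance.

Yes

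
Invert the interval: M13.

minor 3rd

First reduce the compound major thirteenth to its simple form, a major sixth.
The rule of nine gives the new number: 9 − 6 = 3, so a sixth becomes a third.
The quality also flips — major becomes minor — giving a minor third.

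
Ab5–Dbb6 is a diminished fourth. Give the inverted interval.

The rule of nine gives the new number: 9 − 4 = 5, so a fourth becomes a fifth.
Quality inverts too: diminished becomes augmented. That makes the inversion an augmented fifth.

augmented fifth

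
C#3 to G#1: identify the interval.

perfect 11th

Descending from C#3 to G#1 is the same interval as ascending G#1 to C#3.
G to C spans four letter names (G-A-B-C), plus an octave: an eleventh.
The perfect eleventh spans 17 semitones, and G#1 to C#3 is exactly 17 semitones — so this is a perfect eleventh.
(Equivalently, a compound perfect fourth: a perfect fourth plus an octave.)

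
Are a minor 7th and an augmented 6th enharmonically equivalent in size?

Yes

A minor seventh = 10 semitones = an augmented sixth; enharmonically equal.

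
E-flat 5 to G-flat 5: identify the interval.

minor third

E to G spans three letter names (E-F-G) — that makes it a third of some quality.
Eb5 to Gb5 is 3 semitones, a half step short of the major third (4), so this is minor.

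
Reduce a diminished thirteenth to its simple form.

diminished sixth

Subtracting seven from the interval number removes an octave: 13 − 7 = 6.
Quality carries through unchanged, so the simple form is a diminished sixth.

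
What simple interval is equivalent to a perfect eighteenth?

P4

Each octave removed subtracts seven from the number: 18 − 14 = 4.
So a perfect eighteenth is 2 octaves plus a perfect fourth. The quality is unchanged.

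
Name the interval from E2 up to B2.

P5

E to B spans five letter names (E-F-G-A-B) — that makes it a fifth of some quality.
The perfect fifth spans 7 semitones, and E2 to B2 is exactly 7 semitones — so this is a perfect fifth.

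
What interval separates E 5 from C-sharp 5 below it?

Descending from E5 to C#5 is the same interval as ascending C#5 to E5.
C to E spans three letter names (C-D-E), so the interval is some kind of third.
At 3 semitones, C#5→E5 falls one short of a major third: minor.

minor third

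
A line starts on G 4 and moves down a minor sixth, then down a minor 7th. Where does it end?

C sharp 3

Down a minor sixth from G4: B3 (8 semitones down).
B3 down a minor seventh → C#3 (10 semitones).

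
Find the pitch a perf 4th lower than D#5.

A#4

Counting four letter names down from D lands on A.
A perfect fourth spans 5 semitones, so from D#5 the target pitch is A#4.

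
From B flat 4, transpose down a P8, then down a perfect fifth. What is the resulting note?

Down a perfect octave from Bb4: Bb3 (12 semitones down).
Down a perfect fifth from Bb3: Eb3 (7 semitones down).

E flat 3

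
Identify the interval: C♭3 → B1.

Descending from Cb3 to B1 is the same interval as ascending B1 to Cb3.
B to C spans two letter names (B-C), plus an octave: a ninth.
B1 to Cb3 spans 12 semitones — two semitones narrower than the major ninth (14) — giving a diminished ninth.

diminished ninth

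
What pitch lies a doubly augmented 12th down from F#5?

Bbb3

The twelfth's letter: F down five letter names plus an octave → B.
Moving 21 semitones down from F#5 (the size of a doubly augmented twelfth) reaches Bbb3.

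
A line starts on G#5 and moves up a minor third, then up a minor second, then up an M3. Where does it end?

E6

G#5 up a minor third → B5 (3 semitones).
A minor second up from B5 is C6.
Up a major third from C6: E6 (4 semitones up).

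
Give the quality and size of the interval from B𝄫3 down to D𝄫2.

Descending from Bbb3 to Dbb2 is the same interval as ascending Dbb2 to Bbb3.
D to B spans six letter names (D-E-F-G-A-B), plus an octave: a thirteenth.
Counting semitones, Dbb2→Bbb3 is 21, which is the major thirteenth.
(Equivalently, a compound major sixth: a major sixth plus an octave.)

M13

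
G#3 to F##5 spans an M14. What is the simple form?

Subtracting seven from the interval number removes an octave: 14 − 7 = 7.
Quality carries through unchanged, so the simple form is a major seventh.

major seventh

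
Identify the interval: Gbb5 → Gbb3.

perfect fifteenth

Descending from Gbb5 to Gbb3 is the same interval as ascending Gbb3 to Gbb5.
G to G is the same letter name, plus 2 octaves — that makes it a fifteenth of some quality.
Counting semitones, Gbb3→Gbb5 is 24, which is the perfect fifteenth.
(Equivalently, a compound perfect octave: a perfect octave plus an octave.)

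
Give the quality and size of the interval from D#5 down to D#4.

perfect 8th

Descending from D#5 to D#4 is the same interval as ascending D#4 to D#5.
D to D is the same letter name, plus an octave, so the interval is some kind of octave.
D#4 to D#5 is 12 semitones, matching the perfect octave exactly, so the quality is perfect.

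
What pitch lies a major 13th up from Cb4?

Ab5

The thirteenth's letter: C up six letter names plus an octave → A.
A major thirteenth is 21 semitones; 21 semitones up from Cb4 gives Ab5.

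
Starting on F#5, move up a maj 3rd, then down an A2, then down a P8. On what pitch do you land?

G4

Up a major third from F#5: A#5 (4 semitones up).
A#5 down an augmented second → G5 (3 semitones).
G5 down a perfect octave → G4 (12 semitones).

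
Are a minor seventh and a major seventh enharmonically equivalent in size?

A minor seventh is 10 semitones but a major seventh is 11 semitones — different sizes.

No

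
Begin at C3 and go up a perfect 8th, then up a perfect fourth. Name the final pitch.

C3 up a perfect octave → C4 (12 semitones).
Up a perfect fourth from C4: F4 (5 semitones up).

F4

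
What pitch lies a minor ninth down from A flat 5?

Counting two letter names plus an octave down from A lands on G.
Moving 13 semitones down from Ab5 (the size of a minor ninth) reaches G4.

G 4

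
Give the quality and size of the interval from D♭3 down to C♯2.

diminished ninth

Descending from Db3 to C#2 is the same interval as ascending C#2 to Db3.
C to D spans two letter names (C-D), plus an octave — that makes it a ninth of some quality.
A major ninth would be 14 semitones; C#2 to Db3 is 12, two semitones narrower, so the interval is diminished.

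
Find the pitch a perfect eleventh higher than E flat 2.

A flat 3

Counting four letter names plus an octave up from E lands on A.
A perfect eleventh spans 17 semitones, so from Eb2 the target pitch is Ab3.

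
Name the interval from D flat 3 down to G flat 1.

perfect twelfth

Descending from Db3 to Gb1 is the same interval as ascending Gb1 to Db3.
G to D spans five letter names (G-A-B-C-D), plus an octave: a twelfth.
Counting semitones, Gb1→Db3 is 19, which is the perfect twelfth.
(Equivalently, a compound perfect fifth: a perfect fifth plus an octave.)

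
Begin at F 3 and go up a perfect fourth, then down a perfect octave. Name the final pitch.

F3 up a perfect fourth → Bb3 (5 semitones).
Bb3 down a perfect octave → Bb2 (12 semitones).

B flat 2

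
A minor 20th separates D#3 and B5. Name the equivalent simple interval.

Subtracting seven from the interval number removes an octave: 20 − 14 = 6.
That makes a minor twentieth a compound minor sixth — 2 octaves plus a minor sixth.

m6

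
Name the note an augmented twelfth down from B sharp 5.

The twelfth's letter: B down five letter names plus an octave → E.
An augmented twelfth is 20 semitones; 20 semitones down from B#5 gives E4.

E 4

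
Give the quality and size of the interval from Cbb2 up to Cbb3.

perfect octave

C to C is the same letter name, plus an octave — that makes it an octave of some quality.
Counting semitones, Cbb2→Cbb3 is 12, which is the perfect octave.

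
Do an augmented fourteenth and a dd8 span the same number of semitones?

No

24 semitones (augmented fourteenth) vs 10 semitones (doubly diminished octave): not equal.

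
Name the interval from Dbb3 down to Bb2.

Descending from Dbb3 to Bb2 is the same interval as ascending Bb2 to Dbb3.
B to D spans three letter names (B-C-D), so the interval is some kind of third.
The major third is 4 semitones; here we have 2, two semitones narrower: diminished.

d3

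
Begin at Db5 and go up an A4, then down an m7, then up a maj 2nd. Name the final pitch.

Db5 up an augmented fourth → G5 (6 semitones).
A minor seventh down from G5 is A4.
Up a major second from A4: B4 (2 semitones up).

B4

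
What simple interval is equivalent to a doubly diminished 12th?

Take out an octave (7 from the number): 12 − 7 = 5.
That makes a doubly diminished twelfth a compound doubly diminished fifth — an octave plus a doubly diminished fifth.

doubly diminished 5th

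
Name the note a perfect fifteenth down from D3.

D1

The letter stays D (same as the start), shifted two octaves down.
Moving 24 semitones down from D3 (the size of a perfect fifteenth) reaches D1.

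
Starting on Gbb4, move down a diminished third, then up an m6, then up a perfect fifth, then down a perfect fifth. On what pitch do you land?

Cb5

Gbb4 down a diminished third → Eb4 (2 semitones).
Eb4 up a minor sixth → Cb5 (8 semitones).
A perfect fifth up from Cb5 is Gb5.
Gb5 down a perfect fifth → Cb5 (7 semitones).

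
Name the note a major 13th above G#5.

Counting six letter names plus an octave up from G lands on E.
A major thirteenth spans 21 semitones, so from G#5 the target pitch is E#7.

E#7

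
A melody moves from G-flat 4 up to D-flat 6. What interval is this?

perfect twelfth

G to D spans five letter names (G-A-B-C-D), plus an octave — that makes it a twelfth of some quality.
The perfect twelfth spans 19 semitones, and Gb4 to Db6 is exactly 19 semitones — so this is a perfect twelfth.
(Equivalently, a compound perfect fifth: a perfect fifth plus an octave.)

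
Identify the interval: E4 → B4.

perfect fifth

E to B spans five letter names (E-F-G-A-B), so the interval is some kind of fifth.
The perfect fifth spans 7 semitones, and E4 to B4 is exactly 7 semitones — so this is a perfect fifth.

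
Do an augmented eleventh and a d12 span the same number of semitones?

An augmented eleventh spans 18 semitones, and a diminished twelfth also spans 18 semitones — they're enharmonic.

Yes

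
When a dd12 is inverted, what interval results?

First reduce the compound doubly diminished twelfth to its simple form, a doubly diminished fifth.
The rule of nine gives the new number: 9 − 5 = 4, so a fifth becomes a fourth.
And doubly diminished becomes doubly augmented under inversion, so we get a doubly augmented fourth.

AA4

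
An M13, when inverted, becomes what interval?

First reduce the compound major thirteenth to its simple form, a major sixth.
Inverted interval numbers add to nine, so a sixth pairs with a third (6 + 3 = 9).
The quality also flips — major becomes minor — giving a minor third.

minor third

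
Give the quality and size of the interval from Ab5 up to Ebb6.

A to E spans five letter names (A-B-C-D-E) — that makes it a fifth of some quality.
A perfect fifth would be 7 semitones; Ab5 to Ebb6 is 6, one semitone narrower, so the interval is diminished.

diminished 5th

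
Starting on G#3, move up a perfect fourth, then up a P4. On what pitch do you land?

F#4

A perfect fourth up from G#3 is C#4.
A perfect fourth up from C#4 is F#4.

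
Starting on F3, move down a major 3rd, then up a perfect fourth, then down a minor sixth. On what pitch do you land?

F3 down a major third → Db3 (4 semitones).
Up a perfect fourth from Db3: Gb3 (5 semitones up).
Gb3 down a minor sixth → Bb2 (8 semitones).

Bb2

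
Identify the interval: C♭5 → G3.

diminished eleventh

Descending from Cb5 to G3 is the same interval as ascending G3 to Cb5.
G to C spans four letter names (G-A-B-C), plus an octave: an eleventh.
G3 to Cb5 spans 16 semitones — one semitone narrower than the perfect eleventh (17) — giving a diminished eleventh.
(Equivalently, a compound diminished fourth: a diminished fourth plus an octave.)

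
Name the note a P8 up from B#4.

The letter stays B (same as the start), shifted an octave up.
Moving 12 semitones up from B#4 (the size of a perfect octave) reaches B#5.

B#5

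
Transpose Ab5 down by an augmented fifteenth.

A fifteenth keeps the letter name A, two octaves down from A.
Moving 25 semitones down from Ab5 (the size of an augmented fifteenth) reaches Abb3.

Abb3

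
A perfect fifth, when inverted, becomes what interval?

perfect 4th

Inverted interval numbers add to nine, so a fifth pairs with a fourth (5 + 4 = 9).
The quality also flips — perfect stays perfect — giving a perfect fourth.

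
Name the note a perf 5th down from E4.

A3

Five letter names down from E: A.
A perfect fifth spans 7 semitones, so from E4 the target pitch is A3.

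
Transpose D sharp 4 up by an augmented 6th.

B double-sharp 4

Six letter names up from D: B.
An augmented sixth spans 10 semitones, so from D#4 the target pitch is B##4.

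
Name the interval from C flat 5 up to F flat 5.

perfect fourth

C to F spans four letter names (C-D-E-F), so the interval is some kind of fourth.
Cb5 to Fb5 is 5 semitones, matching the perfect fourth exactly, so the quality is perfect.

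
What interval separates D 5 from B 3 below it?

Descending from D5 to B3 is the same interval as ascending B3 to D5.
B to D spans three letter names (B-C-D), plus an octave — that makes it a tenth of some quality.
A major tenth would be 16 semitones, but B3 to D5 is 15 — one semitone narrower, making it a minor tenth.
(Equivalently, a compound minor third: a minor third plus an octave.)

minor 10th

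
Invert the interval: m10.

major sixth

First reduce the compound minor tenth to its simple form, a minor third.
The rule of nine gives the new number: 9 − 3 = 6, so a third becomes a sixth.
The quality also flips — minor becomes major — giving a major sixth.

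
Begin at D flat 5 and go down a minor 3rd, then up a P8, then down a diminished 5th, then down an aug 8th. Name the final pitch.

Db5 down a minor third → Bb4 (3 semitones).
A perfect octave up from Bb4 is Bb5.
Down a diminished fifth from Bb5: E5 (6 semitones down).
E5 down an augmented octave → Eb4 (13 semitones).

E flat 4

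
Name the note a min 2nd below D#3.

The second takes the letter from D down to C.
A minor second spans 1 semitone, so from D#3 the target pitch is C##3.

C##3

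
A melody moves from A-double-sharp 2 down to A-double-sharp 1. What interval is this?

perfect octave

Descending from A##2 to A##1 is the same interval as ascending A##1 to A##2.
A to A is the same letter name, plus an octave — that makes it an octave of some quality.
A##1 to A##2 is 12 semitones, matching the perfect octave exactly, so the quality is perfect.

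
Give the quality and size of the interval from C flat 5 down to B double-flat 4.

M2

Descending from Cb5 to Bbb4 is the same interval as ascending Bbb4 to Cb5.
B to C spans two letter names (B-C) — that makes it a second of some quality.
Counting semitones, Bbb4→Cb5 is 2, which is the major second.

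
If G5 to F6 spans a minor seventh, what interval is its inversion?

The rule of nine gives the new number: 9 − 7 = 2, so a seventh becomes a second.
Quality inverts too: minor becomes major. That makes the inversion a major second.

major 2nd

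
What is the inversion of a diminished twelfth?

First reduce the compound diminished twelfth to its simple form, a diminished fifth.
Inverted interval numbers add to nine, so a fifth pairs with a fourth (5 + 4 = 9).
The quality also flips — diminished becomes augmented — giving an augmented fourth.

augmented fourth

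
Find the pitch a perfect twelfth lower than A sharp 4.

D sharp 3

Counting five letter names plus an octave down from A lands on D.
A perfect twelfth is 19 semitones; 19 semitones down from A#4 gives D#3.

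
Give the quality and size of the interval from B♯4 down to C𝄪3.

minor fourteenth

Descending from B#4 to C##3 is the same interval as ascending C##3 to B#4.
C to B spans seven letter names (C-D-E-F-G-A-B), plus an octave: a fourteenth.
C##3 to B#4 is 22 semitones, a half step short of the major fourteenth (23), so this is minor.
(Equivalently, a compound minor seventh: a minor seventh plus an octave.)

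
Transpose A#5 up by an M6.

The sixth takes the letter from A up to F.
A major sixth spans 9 semitones, so from A#5 the target pitch is F##6.

F##6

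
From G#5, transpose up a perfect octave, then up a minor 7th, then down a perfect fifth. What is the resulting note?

Up a perfect octave from G#5: G#6 (12 semitones up).
Up a minor seventh from G#6: F#7 (10 semitones up).
Down a perfect fifth from F#7: B6 (7 semitones down).

B6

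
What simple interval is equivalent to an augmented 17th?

augmented third

Each octave removed subtracts seven from the number: 17 − 14 = 3.
Quality carries through unchanged, so the simple form is an augmented third.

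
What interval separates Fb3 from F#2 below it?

Descending from Fb3 to F#2 is the same interval as ascending F#2 to Fb3.
F to F is the same letter name, plus an octave — that makes it an octave of some quality.
The perfect octave is 12 semitones; here we have 10, two semitones narrower: doubly diminished.

doubly diminished octave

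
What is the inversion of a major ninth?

minor 7th

First reduce the compound major ninth to its simple form, a major second.
Interval numbers invert to sum to nine: 2 + 7 = 9, so a second inverts to a seventh.
And major becomes minor under inversion, so we get a minor seventh.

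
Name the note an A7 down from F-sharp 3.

Seven letter names down from F: G.
An augmented seventh spans 12 semitones, so from F#3 the target pitch is Gb2.

G-flat 2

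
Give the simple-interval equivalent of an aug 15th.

augmented octave

Take out an octave (7 from the number): 15 − 7 = 8.
Quality carries through unchanged, so the simple form is an augmented octave.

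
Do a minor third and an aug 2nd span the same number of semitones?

Both span 3 semitones: a minor third and an augmented second are the same chromatic distance.

Yes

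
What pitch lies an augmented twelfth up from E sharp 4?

Five letters up from E (plus an octave) reaches B.
An augmented twelfth spans 20 semitones, so from E#4 the target pitch is B##5.

B double-sharp 5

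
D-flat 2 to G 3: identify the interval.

augmented eleventh

D to G spans four letter names (D-E-F-G), plus an octave — that makes it an eleventh of some quality.
A perfect eleventh would be 17 semitones; Db2 to G3 is 18, one semitone wider, so the interval is augmented.
(Equivalently, a compound augmented fourth: an augmented fourth plus an octave.)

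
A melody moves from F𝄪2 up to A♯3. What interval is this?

minor tenth

F to A spans three letter names (F-G-A), plus an octave — that makes it a tenth of some quality.
F##2 to A#3 is 15 semitones, a half step short of the major tenth (16), so this is minor.
(Equivalently, a compound minor third: a minor third plus an octave.)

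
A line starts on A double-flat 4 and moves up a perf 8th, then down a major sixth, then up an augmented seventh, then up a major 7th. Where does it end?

A perfect octave up from Abb4 is Abb5.
Down a major sixth from Abb5: Cbb5 (9 semitones down).
An augmented seventh up from Cbb5 is Bb5.
A major seventh up from Bb5 is A6.

A 6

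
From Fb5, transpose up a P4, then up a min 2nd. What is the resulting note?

Cbb6

Up a perfect fourth from Fb5: Bbb5 (5 semitones up).
Up a minor second from Bbb5: Cbb6 (1 semitone up).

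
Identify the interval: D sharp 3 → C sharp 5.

minor fourteenth

D to C spans seven letter names (D-E-F-G-A-B-C), plus an octave, so the interval is some kind of fourteenth.
At 22 semitones, D#3→C#5 falls one short of a major fourteenth: minor.
(Equivalently, a compound minor seventh: a minor seventh plus an octave.)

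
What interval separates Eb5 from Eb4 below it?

Descending from Eb5 to Eb4 is the same interval as ascending Eb4 to Eb5.
E to E is the same letter name, plus an octave: an octave.
The perfect octave spans 12 semitones, and Eb4 to Eb5 is exactly 12 semitones — so this is a perfect octave.

P8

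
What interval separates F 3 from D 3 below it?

m3

Descending from F3 to D3 is the same interval as ascending D3 to F3.
D to F spans three letter names (D-E-F): a third.
A major third would be 4 semitones, but D3 to F3 is 3 — one semitone narrower, making it a minor third.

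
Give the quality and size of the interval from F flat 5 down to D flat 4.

minor tenth

Descending from Fb5 to Db4 is the same interval as ascending Db4 to Fb5.
D to F spans three letter names (D-E-F), plus an octave, so the interval is some kind of tenth.
At 15 semitones, Db4→Fb5 falls one short of a major tenth: minor.
(Equivalently, a compound minor third: a minor third plus an octave.)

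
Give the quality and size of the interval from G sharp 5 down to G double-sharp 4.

d8

Descending from G#5 to G##4 is the same interval as ascending G##4 to G#5.
G to G is the same letter name, plus an octave, so the interval is some kind of octave.
A perfect octave would be 12 semitones; G##4 to G#5 is 11, one semitone narrower, so the interval is diminished.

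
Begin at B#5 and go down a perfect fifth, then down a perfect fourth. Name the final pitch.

A perfect fifth down from B#5 is E#5.
E#5 down a perfect fourth → B#4 (5 semitones).

B#4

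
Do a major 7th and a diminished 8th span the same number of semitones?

Yes

A major seventh spans 11 semitones, and a diminished octave also spans 11 semitones — they're enharmonic.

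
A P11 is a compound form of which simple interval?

Subtracting seven from the interval number removes an octave: 11 − 7 = 4.
Quality carries through unchanged, so the simple form is a perfect fourth.

perfect fourth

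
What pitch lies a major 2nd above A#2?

Two letter names up from A: B.
A major second is 2 semitones; 2 semitones up from A#2 gives B#2.

B#2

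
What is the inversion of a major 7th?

minor 2nd

Interval numbers invert to sum to nine: 7 + 2 = 9, so a seventh inverts to a second.
And major becomes minor under inversion, so we get a minor second.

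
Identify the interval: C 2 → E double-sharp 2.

C to E spans three letter names (C-D-E): a third.
C2 to E##2 spans 6 semitones — two semitones wider than the major third (4) — giving a doubly augmented third.

AA3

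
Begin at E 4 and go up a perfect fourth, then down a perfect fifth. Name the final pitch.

E4 up a perfect fourth → A4 (5 semitones).
Down a perfect fifth from A4: D4 (7 semitones down).

D 4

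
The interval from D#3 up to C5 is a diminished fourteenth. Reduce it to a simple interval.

d7

Take out an octave (7 from the number): 14 − 7 = 7.
Quality carries through unchanged, so the simple form is a diminished seventh.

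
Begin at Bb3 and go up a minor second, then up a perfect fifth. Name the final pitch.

Gb4

Up a minor second from Bb3: Cb4 (1 semitone up).
Up a perfect fifth from Cb4: Gb4 (7 semitones up).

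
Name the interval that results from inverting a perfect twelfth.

perfect fourth

First reduce the compound perfect twelfth to its simple form, a perfect fifth.
The rule of nine gives the new number: 9 − 5 = 4, so a fifth becomes a fourth.
And perfect stays perfect under inversion, so we get a perfect fourth.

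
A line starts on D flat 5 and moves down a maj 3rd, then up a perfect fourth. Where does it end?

E double-flat 5

Db5 down a major third → Bbb4 (4 semitones).
Bbb4 up a perfect fourth → Ebb5 (5 semitones).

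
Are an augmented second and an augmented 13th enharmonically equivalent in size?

An augmented second is 3 semitones but an augmented thirteenth is 22 semitones — different sizes.

No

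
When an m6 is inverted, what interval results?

Interval numbers invert to sum to nine: 6 + 3 = 9, so a sixth inverts to a third.
Quality inverts too: minor becomes major. That makes the inversion a major third.

major third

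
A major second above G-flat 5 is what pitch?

Counting two letter names up from G lands on A.
A major second is 2 semitones; 2 semitones up from Gb5 gives Ab5.

A-flat 5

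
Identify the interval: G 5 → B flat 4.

Descending from G5 to Bb4 is the same interval as ascending Bb4 to G5.
B to G spans six letter names (B-C-D-E-F-G), so the interval is some kind of sixth.
Bb4 to G5 is 9 semitones, matching the major sixth exactly, so the quality is major.

major 6th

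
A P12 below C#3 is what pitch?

The twelfth's letter: C down five letter names plus an octave → F.
Moving 19 semitones down from C#3 (the size of a perfect twelfth) reaches F#1.

F#1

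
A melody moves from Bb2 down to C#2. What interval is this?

Descending from Bb2 to C#2 is the same interval as ascending C#2 to Bb2.
C to B spans seven letter names (C-D-E-F-G-A-B): a seventh.
A major seventh would be 11 semitones; C#2 to Bb2 is 9, two semitones narrower, so the interval is diminished.

diminished 7th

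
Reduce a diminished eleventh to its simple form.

d4

Subtracting seven from the interval number removes an octave: 11 − 7 = 4.
That makes a diminished eleventh a compound diminished fourth — an octave plus a diminished fourth.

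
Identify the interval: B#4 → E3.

Descending from B#4 to E3 is the same interval as ascending E3 to B#4.
E to B spans five letter names (E-F-G-A-B), plus an octave — that makes it a twelfth of some quality.
A perfect twelfth would be 19 semitones; E3 to B#4 is 20, one semitone wider, so the interval is augmented.
(Equivalently, a compound augmented fifth: an augmented fifth plus an octave.)

A12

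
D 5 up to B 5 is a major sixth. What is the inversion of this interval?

Inverted interval numbers add to nine, so a sixth pairs with a third (6 + 3 = 9).
The quality also flips — major becomes minor — giving a minor third.

minor third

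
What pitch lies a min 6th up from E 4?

Six letter names up from E: C.
A minor sixth is 8 semitones; 8 semitones up from E4 gives C5.

C 5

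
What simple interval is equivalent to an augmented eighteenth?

A4

Subtracting seven from the interval number removes an octave: 18 − 14 = 4.
Quality carries through unchanged, so the simple form is an augmented fourth.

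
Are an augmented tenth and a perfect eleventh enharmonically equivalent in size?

Yes

An augmented tenth spans 17 semitones, and a perfect eleventh also spans 17 semitones — they're enharmonic.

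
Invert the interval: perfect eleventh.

perfect 5th

First reduce the compound perfect eleventh to its simple form, a perfect fourth.
Inverted interval numbers add to nine, so a fourth pairs with a fifth (4 + 5 = 9).
The quality also flips — perfect stays perfect — giving a perfect fifth.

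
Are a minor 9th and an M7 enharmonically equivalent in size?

No

13 semitones (minor ninth) vs 11 semitones (major seventh): not equal.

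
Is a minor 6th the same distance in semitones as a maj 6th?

A minor sixth is 8 semitones but a major sixth is 9 semitones — different sizes.

No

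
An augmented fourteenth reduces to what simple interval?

A7

Each octave removed subtracts seven from the number: 14 − 7 = 7.
So an augmented fourteenth is an octave plus an augmented seventh. The quality is unchanged.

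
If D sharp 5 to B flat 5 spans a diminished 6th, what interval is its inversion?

augmented third

The rule of nine gives the new number: 9 − 6 = 3, so a sixth becomes a third.
The quality also flips — diminished becomes augmented — giving an augmented third.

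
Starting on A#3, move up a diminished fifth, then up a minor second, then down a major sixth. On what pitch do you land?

Ab3

A diminished fifth up from A#3 is E4.
Up a minor second from E4: F4 (1 semitone up).
Down a major sixth from F4: Ab3 (9 semitones down).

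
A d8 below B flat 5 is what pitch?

B 4

The letter stays B (same as the start), shifted an octave down.
A diminished octave spans 11 semitones, so from Bb5 the target pitch is B4.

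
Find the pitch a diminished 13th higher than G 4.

Counting six letter names plus an octave up from G lands on E.
A diminished thirteenth is 19 semitones; 19 semitones up from G4 gives Ebb6.

E-double-flat 6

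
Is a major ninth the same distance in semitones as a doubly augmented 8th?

Yes

A major ninth spans 14 semitones, and a doubly augmented octave also spans 14 semitones — they're enharmonic.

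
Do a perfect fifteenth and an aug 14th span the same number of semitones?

A perfect fifteenth spans 24 semitones, and an augmented fourteenth also spans 24 semitones — they're enharmonic.

Yes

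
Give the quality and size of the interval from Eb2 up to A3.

E to A spans four letter names (E-F-G-A), plus an octave, so the interval is some kind of eleventh.
A perfect eleventh would be 17 semitones; Eb2 to A3 is 18, one semitone wider, so the interval is augmented.
(Equivalently, a compound augmented fourth: an augmented fourth plus an octave.)

augmented eleventh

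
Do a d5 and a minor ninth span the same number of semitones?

No

6 semitones (diminished fifth) vs 13 semitones (minor ninth): not equal.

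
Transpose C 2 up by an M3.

Counting three letter names up from C lands on E.
A major third is 4 semitones; 4 semitones up from C2 gives E2.

E 2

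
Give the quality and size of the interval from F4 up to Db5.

F to D spans six letter names (F-G-A-B-C-D), so the interval is some kind of sixth.
At 8 semitones, F4→Db5 falls one short of a major sixth: minor.

minor sixth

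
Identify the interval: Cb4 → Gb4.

perfect fifth

C to G spans five letter names (C-D-E-F-G) — that makes it a fifth of some quality.
Cb4 to Gb4 is 7 semitones, matching the perfect fifth exactly, so the quality is perfect.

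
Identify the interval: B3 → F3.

augmented 4th

Descending from B3 to F3 is the same interval as ascending F3 to B3.
F to B spans four letter names (F-G-A-B): a fourth.
The perfect fourth is 5 semitones; here we have 6, one semitone wider: augmented.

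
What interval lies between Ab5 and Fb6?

minor sixth

A to F spans six letter names (A-B-C-D-E-F), so the interval is some kind of sixth.
A major sixth would be 9 semitones, but Ab5 to Fb6 is 8 — one semitone narrower, making it a minor sixth.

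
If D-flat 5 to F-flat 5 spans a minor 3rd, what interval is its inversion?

major sixth

Inverted interval numbers add to nine, so a third pairs with a sixth (3 + 6 = 9).
Quality inverts too: minor becomes major. That makes the inversion a major sixth.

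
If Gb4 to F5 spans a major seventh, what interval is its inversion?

m2

The rule of nine gives the new number: 9 − 7 = 2, so a seventh becomes a second.
Quality inverts too: major becomes minor. That makes the inversion a minor second.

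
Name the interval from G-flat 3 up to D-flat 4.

perfect fifth

G to D spans five letter names (G-A-B-C-D) — that makes it a fifth of some quality.
The perfect fifth spans 7 semitones, and Gb3 to Db4 is exactly 7 semitones — so this is a perfect fifth.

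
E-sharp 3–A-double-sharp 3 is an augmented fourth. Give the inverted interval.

d5

Inverted interval numbers add to nine, so a fourth pairs with a fifth (4 + 5 = 9).
And augmented becomes diminished under inversion, so we get a diminished fifth.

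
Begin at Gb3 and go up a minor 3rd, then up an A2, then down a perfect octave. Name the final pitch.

C3

Gb3 up a minor third → Bbb3 (3 semitones).
An augmented second up from Bbb3 is C4.
A perfect octave down from C4 is C3.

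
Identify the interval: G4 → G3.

Descending from G4 to G3 is the same interval as ascending G3 to G4.
G to G is the same letter name, plus an octave, so the interval is some kind of octave.
G3 to G4 is 12 semitones, matching the perfect octave exactly, so the quality is perfect.

perfect octave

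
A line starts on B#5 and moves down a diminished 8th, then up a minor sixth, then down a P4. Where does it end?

Down a diminished octave from B#5: B##4 (11 semitones down).
A minor sixth up from B##4 is G##5.
G##5 down a perfect fourth → D##5 (5 semitones).

D##5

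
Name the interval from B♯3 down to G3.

augmented third

Descending from B#3 to G3 is the same interval as ascending G3 to B#3.
G to B spans three letter names (G-A-B), so the interval is some kind of third.
The major third is 4 semitones; here we have 5, one semitone wider: augmented.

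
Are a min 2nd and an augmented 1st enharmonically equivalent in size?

Yes

A minor second spans 1 semitone, and an augmented unison also spans 1 semitone — they're enharmonic.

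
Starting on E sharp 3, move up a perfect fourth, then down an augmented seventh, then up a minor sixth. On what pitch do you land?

Up a perfect fourth from E#3: A#3 (5 semitones up).
Down an augmented seventh from A#3: Bb2 (12 semitones down).
Bb2 up a minor sixth → Gb3 (8 semitones).

G flat 3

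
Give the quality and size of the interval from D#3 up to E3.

minor 2nd

D to E spans two letter names (D-E) — that makes it a second of some quality.
A major second would be 2 semitones, but D#3 to E3 is 1 — one semitone narrower, making it a minor second.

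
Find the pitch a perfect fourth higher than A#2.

D#3

Counting four letter names up from A lands on D.
Moving 5 semitones up from A#2 (the size of a perfect fourth) reaches D#3.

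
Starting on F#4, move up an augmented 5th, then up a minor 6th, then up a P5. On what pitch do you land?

E#6

An augmented fifth up from F#4 is C##5.
C##5 up a minor sixth → A#5 (8 semitones).
Up a perfect fifth from A#5: E#6 (7 semitones up).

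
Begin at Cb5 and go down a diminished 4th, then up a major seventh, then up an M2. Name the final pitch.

G#5

Down a diminished fourth from Cb5: G4 (4 semitones down).
A major seventh up from G4 is F#5.
A major second up from F#5 is G#5.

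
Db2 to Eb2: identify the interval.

D to E spans two letter names (D-E), so the interval is some kind of second.
Db2 to Eb2 is 2 semitones, matching the major second exactly, so the quality is major.

major second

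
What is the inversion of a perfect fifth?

The rule of nine gives the new number: 9 − 5 = 4, so a fifth becomes a fourth.
Quality inverts too: perfect stays perfect. That makes the inversion a perfect fourth.

P4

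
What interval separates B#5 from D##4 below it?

minor 13th

Descending from B#5 to D##4 is the same interval as ascending D##4 to B#5.
D to B spans six letter names (D-E-F-G-A-B), plus an octave, so the interval is some kind of thirteenth.
D##4 to B#5 is 20 semitones, a half step short of the major thirteenth (21), so this is minor.
(Equivalently, a compound minor sixth: a minor sixth plus an octave.)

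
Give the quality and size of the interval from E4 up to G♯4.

major third

E to G spans three letter names (E-F-G): a third.
Counting semitones, E4→G#4 is 4, which is the major third.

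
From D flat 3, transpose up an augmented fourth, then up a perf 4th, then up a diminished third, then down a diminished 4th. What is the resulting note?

B flat 3

Up an augmented fourth from Db3: G3 (6 semitones up).
A perfect fourth up from G3 is C4.
Up a diminished third from C4: Ebb4 (2 semitones up).
A diminished fourth down from Ebb4 is Bb3.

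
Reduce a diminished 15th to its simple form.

diminished 8th

Each octave removed subtracts seven from the number: 15 − 7 = 8.
So a diminished fifteenth is an octave plus a diminished octave. The quality is unchanged.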